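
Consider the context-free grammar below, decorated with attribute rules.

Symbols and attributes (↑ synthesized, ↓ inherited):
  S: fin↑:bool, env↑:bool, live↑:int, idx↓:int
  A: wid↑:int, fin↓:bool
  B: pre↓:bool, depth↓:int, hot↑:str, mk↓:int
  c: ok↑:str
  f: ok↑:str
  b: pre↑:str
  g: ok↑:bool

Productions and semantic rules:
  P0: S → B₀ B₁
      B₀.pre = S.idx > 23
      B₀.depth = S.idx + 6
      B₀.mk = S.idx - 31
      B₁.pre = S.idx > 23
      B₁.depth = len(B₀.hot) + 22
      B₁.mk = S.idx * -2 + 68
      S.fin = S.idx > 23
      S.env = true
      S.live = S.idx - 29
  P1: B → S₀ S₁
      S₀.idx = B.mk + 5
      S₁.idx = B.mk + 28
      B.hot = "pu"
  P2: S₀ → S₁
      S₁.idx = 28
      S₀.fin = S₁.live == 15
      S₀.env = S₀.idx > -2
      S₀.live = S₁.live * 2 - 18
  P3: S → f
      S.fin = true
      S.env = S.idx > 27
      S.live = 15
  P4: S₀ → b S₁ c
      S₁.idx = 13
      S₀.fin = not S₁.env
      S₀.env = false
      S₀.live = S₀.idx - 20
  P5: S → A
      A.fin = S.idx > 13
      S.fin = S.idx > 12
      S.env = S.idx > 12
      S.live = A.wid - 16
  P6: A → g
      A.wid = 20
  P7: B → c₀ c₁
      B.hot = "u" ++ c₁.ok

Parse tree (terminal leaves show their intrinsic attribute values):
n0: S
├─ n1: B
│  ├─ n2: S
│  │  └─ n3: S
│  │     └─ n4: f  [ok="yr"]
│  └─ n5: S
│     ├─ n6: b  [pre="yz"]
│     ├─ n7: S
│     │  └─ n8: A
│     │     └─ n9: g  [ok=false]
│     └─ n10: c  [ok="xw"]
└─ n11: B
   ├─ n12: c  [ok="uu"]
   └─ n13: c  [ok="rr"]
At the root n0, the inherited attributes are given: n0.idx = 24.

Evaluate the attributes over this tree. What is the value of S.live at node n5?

1. n0.idx = 24  [given at root]
2. n1.pre = true  [S.idx > 23]
3. n1.depth = 30  [S.idx + 6]
4. n1.mk = -7  [S.idx - 31]
5. n2.idx = -2  [B.mk + 5]
6. n3.idx = 28  [28]
7. n4.ok = "yr"  [terminal]
8. n3.fin = true  [true]
9. n3.env = true  [S.idx > 27]
10. n3.live = 15  [15]
11. n2.fin = true  [S₁.live == 15]
12. n2.env = false  [S₀.idx > -2]
13. n2.live = 12  [S₁.live * 2 - 18]
14. n5.idx = 21  [B.mk + 28]
15. n6.pre = "yz"  [terminal]
16. n7.idx = 13  [13]
17. n8.fin = false  [S.idx > 13]
18. n9.ok = false  [terminal]
19. n8.wid = 20  [20]
20. n7.fin = true  [S.idx > 12]
21. n7.env = true  [S.idx > 12]
22. n7.live = 4  [A.wid - 16]
23. n10.ok = "xw"  [terminal]
24. n5.fin = false  [not S₁.env]
25. n5.env = false  [false]
26. n5.live = 1  [S₀.idx - 20]
27. n1.hot = "pu"  ["pu"]
28. n11.pre = true  [S.idx > 23]
29. n11.depth = 24  [len(B₀.hot) + 22]
30. n11.mk = 20  [S.idx * -2 + 68]
31. n12.ok = "uu"  [terminal]
32. n13.ok = "rr"  [terminal]
33. n11.hot = "urr"  ["u" ++ c₁.ok]
34. n0.fin = true  [S.idx > 23]
35. n0.env = true  [true]
36. n0.live = -5  [S.idx - 29]

1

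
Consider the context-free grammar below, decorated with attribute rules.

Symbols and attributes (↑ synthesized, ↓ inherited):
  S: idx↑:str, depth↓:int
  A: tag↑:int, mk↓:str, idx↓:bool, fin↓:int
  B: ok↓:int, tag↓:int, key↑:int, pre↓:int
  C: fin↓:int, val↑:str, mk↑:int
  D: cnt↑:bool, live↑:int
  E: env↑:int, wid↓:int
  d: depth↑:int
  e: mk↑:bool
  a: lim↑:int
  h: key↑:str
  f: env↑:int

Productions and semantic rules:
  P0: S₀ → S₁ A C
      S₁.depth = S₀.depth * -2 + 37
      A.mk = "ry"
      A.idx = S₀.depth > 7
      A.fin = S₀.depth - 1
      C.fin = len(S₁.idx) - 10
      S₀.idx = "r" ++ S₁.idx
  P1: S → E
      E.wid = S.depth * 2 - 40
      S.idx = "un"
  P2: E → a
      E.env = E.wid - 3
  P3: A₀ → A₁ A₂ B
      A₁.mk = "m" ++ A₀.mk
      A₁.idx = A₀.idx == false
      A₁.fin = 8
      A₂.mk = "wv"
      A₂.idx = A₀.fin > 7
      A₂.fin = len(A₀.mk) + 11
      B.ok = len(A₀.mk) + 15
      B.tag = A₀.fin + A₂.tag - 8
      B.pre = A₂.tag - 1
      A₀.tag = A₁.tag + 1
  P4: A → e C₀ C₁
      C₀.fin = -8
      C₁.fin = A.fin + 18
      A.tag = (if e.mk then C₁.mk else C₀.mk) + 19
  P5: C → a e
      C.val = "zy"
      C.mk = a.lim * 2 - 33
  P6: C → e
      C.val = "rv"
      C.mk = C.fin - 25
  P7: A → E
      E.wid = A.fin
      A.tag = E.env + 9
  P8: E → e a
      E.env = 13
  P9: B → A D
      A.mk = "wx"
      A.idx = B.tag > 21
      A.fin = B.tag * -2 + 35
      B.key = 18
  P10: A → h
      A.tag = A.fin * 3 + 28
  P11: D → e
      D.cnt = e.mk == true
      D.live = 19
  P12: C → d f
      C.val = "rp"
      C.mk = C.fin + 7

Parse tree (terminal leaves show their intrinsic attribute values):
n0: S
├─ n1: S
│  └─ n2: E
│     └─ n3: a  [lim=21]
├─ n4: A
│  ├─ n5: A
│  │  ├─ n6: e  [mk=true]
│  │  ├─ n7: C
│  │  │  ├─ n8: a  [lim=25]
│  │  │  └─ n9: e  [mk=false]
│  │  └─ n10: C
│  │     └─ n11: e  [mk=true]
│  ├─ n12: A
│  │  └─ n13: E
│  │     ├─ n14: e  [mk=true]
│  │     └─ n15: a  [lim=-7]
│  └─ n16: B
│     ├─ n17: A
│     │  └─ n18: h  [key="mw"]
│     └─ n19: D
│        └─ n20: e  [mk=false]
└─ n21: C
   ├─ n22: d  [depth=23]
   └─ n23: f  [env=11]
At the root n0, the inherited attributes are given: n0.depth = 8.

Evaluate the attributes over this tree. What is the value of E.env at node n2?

1. n0.depth = 8  [given at root]
2. n1.depth = 21  [S₀.depth * -2 + 37]
3. n2.wid = 2  [S.depth * 2 - 40]
4. n3.lim = 21  [terminal]
5. n2.env = -1  [E.wid - 3]
6. n1.idx = "un"  ["un"]
7. n4.mk = "ry"  ["ry"]
8. n4.idx = true  [S₀.depth > 7]
9. n4.fin = 7  [S₀.depth - 1]
10. n5.mk = "mry"  ["m" ++ A₀.mk]
11. n5.idx = false  [A₀.idx == false]
12. n5.fin = 8  [8]
13. n6.mk = true  [terminal]
14. n7.fin = -8  [-8]
15. n8.lim = 25  [terminal]
16. n9.mk = false  [terminal]
17. n7.val = "zy"  ["zy"]
18. n7.mk = 17  [a.lim * 2 - 33]
19. n10.fin = 26  [A.fin + 18]
20. n11.mk = true  [terminal]
21. n10.val = "rv"  ["rv"]
22. n10.mk = 1  [C.fin - 25]
23. n5.tag = 20  [(if e.mk then C₁.mk else C₀.mk) + 19]
24. n12.mk = "wv"  ["wv"]
25. n12.idx = false  [A₀.fin > 7]
26. n12.fin = 13  [len(A₀.mk) + 11]
27. n13.wid = 13  [A.fin]
28. n14.mk = true  [terminal]
29. n15.lim = -7  [terminal]
30. n13.env = 13  [13]
31. n12.tag = 22  [E.env + 9]
32. n16.ok = 17  [len(A₀.mk) + 15]
33. n16.tag = 21  [A₀.fin + A₂.tag - 8]
34. n16.pre = 21  [A₂.tag - 1]
35. n17.mk = "wx"  ["wx"]
36. n17.idx = false  [B.tag > 21]
37. n17.fin = -7  [B.tag * -2 + 35]
38. n18.key = "mw"  [terminal]
39. n17.tag = 7  [A.fin * 3 + 28]
40. n20.mk = false  [terminal]
41. n19.cnt = false  [e.mk == true]
42. n19.live = 19  [19]
43. n16.key = 18  [18]
44. n4.tag = 21  [A₁.tag + 1]
45. n21.fin = -8  [len(S₁.idx) - 10]
46. n22.depth = 23  [terminal]
47. n23.env = 11  [terminal]
48. n21.val = "rp"  ["rp"]
49. n21.mk = -1  [C.fin + 7]
50. n0.idx = "run"  ["r" ++ S₁.idx]

-1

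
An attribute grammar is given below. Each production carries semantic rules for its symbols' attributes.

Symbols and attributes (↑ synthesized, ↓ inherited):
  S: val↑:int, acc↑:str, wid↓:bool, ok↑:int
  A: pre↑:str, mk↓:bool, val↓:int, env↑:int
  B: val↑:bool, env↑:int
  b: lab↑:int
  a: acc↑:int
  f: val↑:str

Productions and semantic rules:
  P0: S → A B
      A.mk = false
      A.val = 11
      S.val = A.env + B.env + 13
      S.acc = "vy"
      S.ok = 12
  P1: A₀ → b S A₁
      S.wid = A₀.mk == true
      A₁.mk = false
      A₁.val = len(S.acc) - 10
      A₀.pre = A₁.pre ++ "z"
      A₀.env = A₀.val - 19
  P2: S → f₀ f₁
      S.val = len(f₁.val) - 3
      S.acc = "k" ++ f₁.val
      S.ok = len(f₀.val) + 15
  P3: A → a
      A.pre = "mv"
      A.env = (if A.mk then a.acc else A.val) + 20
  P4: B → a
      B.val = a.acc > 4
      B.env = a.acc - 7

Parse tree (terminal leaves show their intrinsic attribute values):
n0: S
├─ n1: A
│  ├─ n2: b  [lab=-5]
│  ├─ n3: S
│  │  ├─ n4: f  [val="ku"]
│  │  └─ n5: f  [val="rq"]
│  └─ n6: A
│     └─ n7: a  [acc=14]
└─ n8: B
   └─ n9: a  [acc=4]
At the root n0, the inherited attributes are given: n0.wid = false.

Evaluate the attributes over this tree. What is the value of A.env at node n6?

1. n0.wid = false  [given at root]
2. n1.mk = false  [false]
3. n1.val = 11  [11]
4. n2.lab = -5  [terminal]
5. n3.wid = false  [A₀.mk == true]
6. n4.val = "ku"  [terminal]
7. n5.val = "rq"  [terminal]
8. n3.val = -1  [len(f₁.val) - 3]
9. n3.acc = "krq"  ["k" ++ f₁.val]
10. n3.ok = 17  [len(f₀.val) + 15]
11. n6.mk = false  [false]
12. n6.val = -7  [len(S.acc) - 10]
13. n7.acc = 14  [terminal]
14. n6.pre = "mv"  ["mv"]
15. n6.env = 13  [(if A.mk then a.acc else A.val) + 20]
16. n1.pre = "mvz"  [A₁.pre ++ "z"]
17. n1.env = -8  [A₀.val - 19]
18. n9.acc = 4  [terminal]
19. n8.val = false  [a.acc > 4]
20. n8.env = -3  [a.acc - 7]
21. n0.val = 2  [A.env + B.env + 13]
22. n0.acc = "vy"  ["vy"]
23. n0.ok = 12  [12]

13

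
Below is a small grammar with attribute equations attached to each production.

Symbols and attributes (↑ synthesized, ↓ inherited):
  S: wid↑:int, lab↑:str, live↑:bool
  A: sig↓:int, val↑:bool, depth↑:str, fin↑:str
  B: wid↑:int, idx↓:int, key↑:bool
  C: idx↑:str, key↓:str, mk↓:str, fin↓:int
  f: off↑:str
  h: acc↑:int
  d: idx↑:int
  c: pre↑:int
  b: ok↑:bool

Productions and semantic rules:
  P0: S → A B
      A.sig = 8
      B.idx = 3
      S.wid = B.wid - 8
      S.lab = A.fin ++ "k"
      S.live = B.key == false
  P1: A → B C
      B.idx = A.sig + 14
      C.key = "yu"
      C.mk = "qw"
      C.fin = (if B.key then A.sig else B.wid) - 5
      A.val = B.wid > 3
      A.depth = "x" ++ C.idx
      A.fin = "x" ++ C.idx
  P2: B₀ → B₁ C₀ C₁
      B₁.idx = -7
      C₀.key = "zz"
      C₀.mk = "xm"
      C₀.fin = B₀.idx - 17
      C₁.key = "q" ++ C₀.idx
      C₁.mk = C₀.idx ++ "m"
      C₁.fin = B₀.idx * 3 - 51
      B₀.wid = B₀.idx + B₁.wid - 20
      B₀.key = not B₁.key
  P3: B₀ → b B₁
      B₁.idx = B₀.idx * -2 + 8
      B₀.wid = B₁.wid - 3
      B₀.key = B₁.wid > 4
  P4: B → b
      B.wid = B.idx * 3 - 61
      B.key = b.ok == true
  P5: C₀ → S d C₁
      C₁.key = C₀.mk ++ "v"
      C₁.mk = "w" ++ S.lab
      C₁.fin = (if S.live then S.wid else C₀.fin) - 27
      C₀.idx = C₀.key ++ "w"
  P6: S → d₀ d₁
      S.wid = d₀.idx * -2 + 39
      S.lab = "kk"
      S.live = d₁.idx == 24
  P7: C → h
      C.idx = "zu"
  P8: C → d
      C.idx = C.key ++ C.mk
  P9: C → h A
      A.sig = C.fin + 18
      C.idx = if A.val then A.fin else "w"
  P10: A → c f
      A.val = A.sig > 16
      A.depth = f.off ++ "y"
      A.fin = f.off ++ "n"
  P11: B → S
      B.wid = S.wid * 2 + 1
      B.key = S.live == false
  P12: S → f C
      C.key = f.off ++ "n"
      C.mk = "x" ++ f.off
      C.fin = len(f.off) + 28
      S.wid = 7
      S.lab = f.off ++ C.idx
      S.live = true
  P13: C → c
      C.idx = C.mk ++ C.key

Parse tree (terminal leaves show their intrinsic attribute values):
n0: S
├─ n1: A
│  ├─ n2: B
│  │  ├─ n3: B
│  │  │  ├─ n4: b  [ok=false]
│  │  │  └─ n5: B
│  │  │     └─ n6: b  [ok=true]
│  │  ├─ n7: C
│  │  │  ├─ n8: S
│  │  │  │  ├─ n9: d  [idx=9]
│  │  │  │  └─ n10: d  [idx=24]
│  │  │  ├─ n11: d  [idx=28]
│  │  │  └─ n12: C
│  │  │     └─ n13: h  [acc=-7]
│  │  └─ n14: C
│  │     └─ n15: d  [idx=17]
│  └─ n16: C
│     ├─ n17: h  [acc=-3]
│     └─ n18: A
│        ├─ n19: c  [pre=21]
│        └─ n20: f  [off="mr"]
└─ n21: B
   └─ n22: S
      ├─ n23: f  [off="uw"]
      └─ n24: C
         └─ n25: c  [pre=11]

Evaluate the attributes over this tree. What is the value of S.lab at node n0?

1. n1.sig = 8  [8]
2. n2.idx = 22  [A.sig + 14]
3. n3.idx = -7  [-7]
4. n4.ok = false  [terminal]
5. n5.idx = 22  [B₀.idx * -2 + 8]
6. n6.ok = true  [terminal]
7. n5.wid = 5  [B.idx * 3 - 61]
8. n5.key = true  [b.ok == true]
9. n3.wid = 2  [B₁.wid - 3]
10. n3.key = true  [B₁.wid > 4]
11. n7.key = "zz"  ["zz"]
12. n7.mk = "xm"  ["xm"]
13. n7.fin = 5  [B₀.idx - 17]
14. n9.idx = 9  [terminal]
15. n10.idx = 24  [terminal]
16. n8.wid = 21  [d₀.idx * -2 + 39]
17. n8.lab = "kk"  ["kk"]
18. n8.live = true  [d₁.idx == 24]
19. n11.idx = 28  [terminal]
20. n12.key = "xmv"  [C₀.mk ++ "v"]
21. n12.mk = "wkk"  ["w" ++ S.lab]
22. n12.fin = -6  [(if S.live then S.wid else C₀.fin) - 27]
23. n13.acc = -7  [terminal]
24. n12.idx = "zu"  ["zu"]
25. n7.idx = "zzw"  [C₀.key ++ "w"]
26. n14.key = "qzzw"  ["q" ++ C₀.idx]
27. n14.mk = "zzwm"  [C₀.idx ++ "m"]
28. n14.fin = 15  [B₀.idx * 3 - 51]
29. n15.idx = 17  [terminal]
30. n14.idx = "qzzwzzwm"  [C.key ++ C.mk]
31. n2.wid = 4  [B₀.idx + B₁.wid - 20]
32. n2.key = false  [not B₁.key]
33. n16.key = "yu"  ["yu"]
34. n16.mk = "qw"  ["qw"]
35. n16.fin = -1  [(if B.key then A.sig else B.wid) - 5]
36. n17.acc = -3  [terminal]
37. n18.sig = 17  [C.fin + 18]
38. n19.pre = 21  [terminal]
39. n20.off = "mr"  [terminal]
40. n18.val = true  [A.sig > 16]
41. n18.depth = "mry"  [f.off ++ "y"]
42. n18.fin = "mrn"  [f.off ++ "n"]
43. n16.idx = "mrn"  [if A.val then A.fin else "w"]
44. n1.val = true  [B.wid > 3]
45. n1.depth = "xmrn"  ["x" ++ C.idx]
46. n1.fin = "xmrn"  ["x" ++ C.idx]
47. n21.idx = 3  [3]
48. n23.off = "uw"  [terminal]
49. n24.key = "uwn"  [f.off ++ "n"]
50. n24.mk = "xuw"  ["x" ++ f.off]
51. n24.fin = 30  [len(f.off) + 28]
52. n25.pre = 11  [terminal]
53. n24.idx = "xuwuwn"  [C.mk ++ C.key]
54. n22.wid = 7  [7]
55. n22.lab = "uwxuwuwn"  [f.off ++ C.idx]
56. n22.live = true  [true]
57. n21.wid = 15  [S.wid * 2 + 1]
58. n21.key = false  [S.live == false]
59. n0.wid = 7  [B.wid - 8]
60. n0.lab = "xmrnk"  [A.fin ++ "k"]
61. n0.live = true  [B.key == false]

"xmrnk"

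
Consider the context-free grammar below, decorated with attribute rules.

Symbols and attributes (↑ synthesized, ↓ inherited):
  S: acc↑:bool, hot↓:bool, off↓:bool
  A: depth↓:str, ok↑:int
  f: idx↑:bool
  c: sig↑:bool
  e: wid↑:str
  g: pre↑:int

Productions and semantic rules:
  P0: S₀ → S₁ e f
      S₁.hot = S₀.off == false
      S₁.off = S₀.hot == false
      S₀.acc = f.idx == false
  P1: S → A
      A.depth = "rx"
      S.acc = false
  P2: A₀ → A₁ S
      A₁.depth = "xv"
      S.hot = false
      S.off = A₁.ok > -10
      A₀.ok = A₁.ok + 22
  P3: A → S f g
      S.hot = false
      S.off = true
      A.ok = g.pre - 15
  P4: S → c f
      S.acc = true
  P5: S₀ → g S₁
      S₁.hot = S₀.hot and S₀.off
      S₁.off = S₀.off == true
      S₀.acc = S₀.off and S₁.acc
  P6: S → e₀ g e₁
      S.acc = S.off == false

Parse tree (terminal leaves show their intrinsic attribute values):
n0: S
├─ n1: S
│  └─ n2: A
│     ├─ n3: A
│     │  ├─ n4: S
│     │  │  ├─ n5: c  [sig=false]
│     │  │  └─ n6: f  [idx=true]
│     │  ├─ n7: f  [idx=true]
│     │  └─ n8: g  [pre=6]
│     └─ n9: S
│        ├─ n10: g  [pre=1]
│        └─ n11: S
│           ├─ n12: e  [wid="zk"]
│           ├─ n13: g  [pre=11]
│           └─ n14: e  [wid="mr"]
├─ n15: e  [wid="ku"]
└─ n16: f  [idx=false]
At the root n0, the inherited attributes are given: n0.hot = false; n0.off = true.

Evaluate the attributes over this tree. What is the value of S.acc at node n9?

false

1. n0.hot = false  [given at root]
2. n0.off = true  [given at root]
3. n1.hot = false  [S₀.off == false]
4. n1.off = true  [S₀.hot == false]
5. n2.depth = "rx"  ["rx"]
6. n3.depth = "xv"  ["xv"]
7. n4.hot = false  [false]
8. n4.off = true  [true]
9. n5.sig = false  [terminal]
10. n6.idx = true  [terminal]
11. n4.acc = true  [true]
12. n7.idx = true  [terminal]
13. n8.pre = 6  [terminal]
14. n3.ok = -9  [g.pre - 15]
15. n9.hot = false  [false]
16. n9.off = true  [A₁.ok > -10]
17. n10.pre = 1  [terminal]
18. n11.hot = false  [S₀.hot and S₀.off]
19. n11.off = true  [S₀.off == true]
20. n12.wid = "zk"  [terminal]
21. n13.pre = 11  [terminal]
22. n14.wid = "mr"  [terminal]
23. n11.acc = false  [S.off == false]
24. n9.acc = false  [S₀.off and S₁.acc]
25. n2.ok = 13  [A₁.ok + 22]
26. n1.acc = false  [false]
27. n15.wid = "ku"  [terminal]
28. n16.idx = false  [terminal]
29. n0.acc = true  [f.idx == false]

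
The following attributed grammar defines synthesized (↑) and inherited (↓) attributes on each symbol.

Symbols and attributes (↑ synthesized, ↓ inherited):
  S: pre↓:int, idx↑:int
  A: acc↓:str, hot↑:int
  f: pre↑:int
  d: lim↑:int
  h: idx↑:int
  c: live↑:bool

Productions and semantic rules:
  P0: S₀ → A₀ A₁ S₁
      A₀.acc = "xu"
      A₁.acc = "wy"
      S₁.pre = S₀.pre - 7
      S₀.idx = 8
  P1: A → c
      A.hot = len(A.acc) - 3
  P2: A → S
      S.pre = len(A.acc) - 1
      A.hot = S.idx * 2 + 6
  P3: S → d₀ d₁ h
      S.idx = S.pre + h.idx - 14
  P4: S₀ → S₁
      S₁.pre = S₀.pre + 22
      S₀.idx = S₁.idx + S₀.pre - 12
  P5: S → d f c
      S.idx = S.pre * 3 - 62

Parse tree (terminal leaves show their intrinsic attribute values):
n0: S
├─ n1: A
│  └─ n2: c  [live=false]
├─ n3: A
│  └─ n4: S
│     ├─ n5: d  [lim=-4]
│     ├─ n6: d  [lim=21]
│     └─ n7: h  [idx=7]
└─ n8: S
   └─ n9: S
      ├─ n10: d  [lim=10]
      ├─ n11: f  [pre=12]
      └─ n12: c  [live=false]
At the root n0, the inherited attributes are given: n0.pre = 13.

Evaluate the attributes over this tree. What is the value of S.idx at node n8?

16

1. n0.pre = 13  [given at root]
2. n1.acc = "xu"  ["xu"]
3. n2.live = false  [terminal]
4. n1.hot = -1  [len(A.acc) - 3]
5. n3.acc = "wy"  ["wy"]
6. n4.pre = 1  [len(A.acc) - 1]
7. n5.lim = -4  [terminal]
8. n6.lim = 21  [terminal]
9. n7.idx = 7  [terminal]
10. n4.idx = -6  [S.pre + h.idx - 14]
11. n3.hot = -6  [S.idx * 2 + 6]
12. n8.pre = 6  [S₀.pre - 7]
13. n9.pre = 28  [S₀.pre + 22]
14. n10.lim = 10  [terminal]
15. n11.pre = 12  [terminal]
16. n12.live = false  [terminal]
17. n9.idx = 22  [S.pre * 3 - 62]
18. n8.idx = 16  [S₁.idx + S₀.pre - 12]
19. n0.idx = 8  [8]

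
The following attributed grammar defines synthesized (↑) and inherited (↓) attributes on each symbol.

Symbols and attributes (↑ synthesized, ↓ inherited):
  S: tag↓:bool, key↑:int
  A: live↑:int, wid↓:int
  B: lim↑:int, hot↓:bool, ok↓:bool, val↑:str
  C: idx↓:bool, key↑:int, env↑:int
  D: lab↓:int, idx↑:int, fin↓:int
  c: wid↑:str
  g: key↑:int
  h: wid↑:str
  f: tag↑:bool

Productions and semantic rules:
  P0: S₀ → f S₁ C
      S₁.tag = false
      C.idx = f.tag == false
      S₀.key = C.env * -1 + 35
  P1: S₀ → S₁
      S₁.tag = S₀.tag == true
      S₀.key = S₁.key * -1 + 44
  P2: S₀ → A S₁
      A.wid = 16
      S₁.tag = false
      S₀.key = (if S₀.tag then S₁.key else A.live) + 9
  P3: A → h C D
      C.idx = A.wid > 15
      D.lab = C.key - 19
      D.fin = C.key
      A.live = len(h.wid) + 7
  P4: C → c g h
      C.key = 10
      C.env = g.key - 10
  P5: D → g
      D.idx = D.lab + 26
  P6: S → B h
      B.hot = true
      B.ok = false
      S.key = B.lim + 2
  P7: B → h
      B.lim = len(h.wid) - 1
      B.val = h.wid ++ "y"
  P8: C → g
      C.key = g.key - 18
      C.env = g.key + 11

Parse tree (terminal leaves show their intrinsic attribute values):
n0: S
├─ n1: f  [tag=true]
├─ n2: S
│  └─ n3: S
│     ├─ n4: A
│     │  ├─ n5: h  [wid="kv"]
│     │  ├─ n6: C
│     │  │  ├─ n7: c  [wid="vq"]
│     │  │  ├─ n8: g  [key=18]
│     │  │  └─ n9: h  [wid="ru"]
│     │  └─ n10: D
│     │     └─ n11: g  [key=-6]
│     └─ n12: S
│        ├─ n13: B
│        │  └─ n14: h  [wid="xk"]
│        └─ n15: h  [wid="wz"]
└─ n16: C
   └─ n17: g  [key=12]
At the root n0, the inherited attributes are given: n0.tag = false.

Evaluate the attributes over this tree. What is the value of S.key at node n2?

26

1. n0.tag = false  [given at root]
2. n1.tag = true  [terminal]
3. n2.tag = false  [false]
4. n3.tag = false  [S₀.tag == true]
5. n4.wid = 16  [16]
6. n5.wid = "kv"  [terminal]
7. n6.idx = true  [A.wid > 15]
8. n7.wid = "vq"  [terminal]
9. n8.key = 18  [terminal]
10. n9.wid = "ru"  [terminal]
11. n6.key = 10  [10]
12. n6.env = 8  [g.key - 10]
13. n10.lab = -9  [C.key - 19]
14. n10.fin = 10  [C.key]
15. n11.key = -6  [terminal]
16. n10.idx = 17  [D.lab + 26]
17. n4.live = 9  [len(h.wid) + 7]
18. n12.tag = false  [false]
19. n13.hot = true  [true]
20. n13.ok = false  [false]
21. n14.wid = "xk"  [terminal]
22. n13.lim = 1  [len(h.wid) - 1]
23. n13.val = "xky"  [h.wid ++ "y"]
24. n15.wid = "wz"  [terminal]
25. n12.key = 3  [B.lim + 2]
26. n3.key = 18  [(if S₀.tag then S₁.key else A.live) + 9]
27. n2.key = 26  [S₁.key * -1 + 44]
28. n16.idx = false  [f.tag == false]
29. n17.key = 12  [terminal]
30. n16.key = -6  [g.key - 18]
31. n16.env = 23  [g.key + 11]
32. n0.key = 12  [C.env * -1 + 35]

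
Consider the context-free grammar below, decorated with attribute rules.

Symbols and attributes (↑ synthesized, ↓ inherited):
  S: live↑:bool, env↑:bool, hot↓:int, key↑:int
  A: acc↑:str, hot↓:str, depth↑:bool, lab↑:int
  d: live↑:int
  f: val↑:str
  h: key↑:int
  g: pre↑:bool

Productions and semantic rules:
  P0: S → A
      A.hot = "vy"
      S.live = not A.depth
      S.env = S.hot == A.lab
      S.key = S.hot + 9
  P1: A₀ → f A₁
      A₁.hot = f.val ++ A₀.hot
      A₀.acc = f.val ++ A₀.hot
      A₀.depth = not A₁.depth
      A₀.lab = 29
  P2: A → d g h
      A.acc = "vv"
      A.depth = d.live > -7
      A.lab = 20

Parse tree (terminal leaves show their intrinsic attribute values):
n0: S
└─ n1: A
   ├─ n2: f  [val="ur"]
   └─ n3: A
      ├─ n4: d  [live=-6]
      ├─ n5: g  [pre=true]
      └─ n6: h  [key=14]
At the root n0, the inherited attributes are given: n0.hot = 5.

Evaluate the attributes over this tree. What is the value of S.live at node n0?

true

1. n0.hot = 5  [given at root]
2. n1.hot = "vy"  ["vy"]
3. n2.val = "ur"  [terminal]
4. n3.hot = "urvy"  [f.val ++ A₀.hot]
5. n4.live = -6  [terminal]
6. n5.pre = true  [terminal]
7. n6.key = 14  [terminal]
8. n3.acc = "vv"  ["vv"]
9. n3.depth = true  [d.live > -7]
10. n3.lab = 20  [20]
11. n1.acc = "urvy"  [f.val ++ A₀.hot]
12. n1.depth = false  [not A₁.depth]
13. n1.lab = 29  [29]
14. n0.live = true  [not A.depth]
15. n0.env = false  [S.hot == A.lab]
16. n0.key = 14  [S.hot + 9]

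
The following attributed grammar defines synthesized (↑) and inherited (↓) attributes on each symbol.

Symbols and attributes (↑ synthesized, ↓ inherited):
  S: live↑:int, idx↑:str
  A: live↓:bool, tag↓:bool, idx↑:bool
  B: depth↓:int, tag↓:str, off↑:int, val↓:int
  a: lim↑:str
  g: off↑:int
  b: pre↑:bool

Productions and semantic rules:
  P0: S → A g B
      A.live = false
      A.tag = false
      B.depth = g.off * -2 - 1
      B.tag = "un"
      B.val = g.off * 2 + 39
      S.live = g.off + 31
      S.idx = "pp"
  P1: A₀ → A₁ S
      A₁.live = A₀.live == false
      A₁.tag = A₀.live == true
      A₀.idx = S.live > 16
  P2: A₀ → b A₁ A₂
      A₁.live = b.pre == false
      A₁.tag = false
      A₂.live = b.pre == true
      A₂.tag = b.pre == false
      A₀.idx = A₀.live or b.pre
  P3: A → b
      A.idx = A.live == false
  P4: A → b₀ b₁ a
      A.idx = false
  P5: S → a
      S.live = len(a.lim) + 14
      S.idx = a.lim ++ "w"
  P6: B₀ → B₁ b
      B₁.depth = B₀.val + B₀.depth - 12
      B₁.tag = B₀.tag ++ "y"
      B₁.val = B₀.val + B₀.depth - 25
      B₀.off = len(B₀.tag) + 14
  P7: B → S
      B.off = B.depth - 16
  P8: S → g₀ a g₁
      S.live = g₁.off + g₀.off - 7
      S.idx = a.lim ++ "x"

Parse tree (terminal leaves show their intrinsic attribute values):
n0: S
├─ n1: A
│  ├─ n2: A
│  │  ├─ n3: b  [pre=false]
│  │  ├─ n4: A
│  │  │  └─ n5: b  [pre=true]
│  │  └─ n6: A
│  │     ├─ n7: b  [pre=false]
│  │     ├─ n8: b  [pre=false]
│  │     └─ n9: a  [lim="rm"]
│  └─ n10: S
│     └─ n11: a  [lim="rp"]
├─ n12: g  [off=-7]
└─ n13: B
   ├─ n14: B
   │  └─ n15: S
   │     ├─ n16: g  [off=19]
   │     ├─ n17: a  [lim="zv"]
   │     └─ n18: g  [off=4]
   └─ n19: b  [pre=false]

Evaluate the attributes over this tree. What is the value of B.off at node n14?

10

1. n1.live = false  [false]
2. n1.tag = false  [false]
3. n2.live = true  [A₀.live == false]
4. n2.tag = false  [A₀.live == true]
5. n3.pre = false  [terminal]
6. n4.live = true  [b.pre == false]
7. n4.tag = false  [false]
8. n5.pre = true  [terminal]
9. n4.idx = false  [A.live == false]
10. n6.live = false  [b.pre == true]
11. n6.tag = true  [b.pre == false]
12. n7.pre = false  [terminal]
13. n8.pre = false  [terminal]
14. n9.lim = "rm"  [terminal]
15. n6.idx = false  [false]
16. n2.idx = true  [A₀.live or b.pre]
17. n11.lim = "rp"  [terminal]
18. n10.live = 16  [len(a.lim) + 14]
19. n10.idx = "rpw"  [a.lim ++ "w"]
20. n1.idx = false  [S.live > 16]
21. n12.off = -7  [terminal]
22. n13.depth = 13  [g.off * -2 - 1]
23. n13.tag = "un"  ["un"]
24. n13.val = 25  [g.off * 2 + 39]
25. n14.depth = 26  [B₀.val + B₀.depth - 12]
26. n14.tag = "uny"  [B₀.tag ++ "y"]
27. n14.val = 13  [B₀.val + B₀.depth - 25]
28. n16.off = 19  [terminal]
29. n17.lim = "zv"  [terminal]
30. n18.off = 4  [terminal]
31. n15.live = 16  [g₁.off + g₀.off - 7]
32. n15.idx = "zvx"  [a.lim ++ "x"]
33. n14.off = 10  [B.depth - 16]
34. n19.pre = false  [terminal]
35. n13.off = 16  [len(B₀.tag) + 14]
36. n0.live = 24  [g.off + 31]
37. n0.idx = "pp"  ["pp"]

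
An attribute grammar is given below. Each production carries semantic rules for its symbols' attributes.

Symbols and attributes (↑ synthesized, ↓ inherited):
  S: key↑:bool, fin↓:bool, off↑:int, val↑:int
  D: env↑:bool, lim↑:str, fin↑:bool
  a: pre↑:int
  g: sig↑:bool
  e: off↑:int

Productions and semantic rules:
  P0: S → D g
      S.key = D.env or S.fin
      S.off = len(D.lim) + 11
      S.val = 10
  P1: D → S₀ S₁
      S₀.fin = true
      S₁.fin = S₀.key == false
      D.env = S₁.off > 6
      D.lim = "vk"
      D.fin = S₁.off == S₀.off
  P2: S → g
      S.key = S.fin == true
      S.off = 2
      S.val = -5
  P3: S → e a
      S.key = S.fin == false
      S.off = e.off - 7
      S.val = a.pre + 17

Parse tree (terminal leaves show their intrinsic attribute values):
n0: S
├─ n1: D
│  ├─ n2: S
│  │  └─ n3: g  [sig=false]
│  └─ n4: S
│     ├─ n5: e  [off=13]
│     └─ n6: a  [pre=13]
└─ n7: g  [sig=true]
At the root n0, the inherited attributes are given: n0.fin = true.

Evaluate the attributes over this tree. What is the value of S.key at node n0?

true

1. n0.fin = true  [given at root]
2. n2.fin = true  [true]
3. n3.sig = false  [terminal]
4. n2.key = true  [S.fin == true]
5. n2.off = 2  [2]
6. n2.val = -5  [-5]
7. n4.fin = false  [S₀.key == false]
8. n5.off = 13  [terminal]
9. n6.pre = 13  [terminal]
10. n4.key = true  [S.fin == false]
11. n4.off = 6  [e.off - 7]
12. n4.val = 30  [a.pre + 17]
13. n1.env = false  [S₁.off > 6]
14. n1.lim = "vk"  ["vk"]
15. n1.fin = false  [S₁.off == S₀.off]
16. n7.sig = true  [terminal]
17. n0.key = true  [D.env or S.fin]
18. n0.off = 13  [len(D.lim) + 11]
19. n0.val = 10  [10]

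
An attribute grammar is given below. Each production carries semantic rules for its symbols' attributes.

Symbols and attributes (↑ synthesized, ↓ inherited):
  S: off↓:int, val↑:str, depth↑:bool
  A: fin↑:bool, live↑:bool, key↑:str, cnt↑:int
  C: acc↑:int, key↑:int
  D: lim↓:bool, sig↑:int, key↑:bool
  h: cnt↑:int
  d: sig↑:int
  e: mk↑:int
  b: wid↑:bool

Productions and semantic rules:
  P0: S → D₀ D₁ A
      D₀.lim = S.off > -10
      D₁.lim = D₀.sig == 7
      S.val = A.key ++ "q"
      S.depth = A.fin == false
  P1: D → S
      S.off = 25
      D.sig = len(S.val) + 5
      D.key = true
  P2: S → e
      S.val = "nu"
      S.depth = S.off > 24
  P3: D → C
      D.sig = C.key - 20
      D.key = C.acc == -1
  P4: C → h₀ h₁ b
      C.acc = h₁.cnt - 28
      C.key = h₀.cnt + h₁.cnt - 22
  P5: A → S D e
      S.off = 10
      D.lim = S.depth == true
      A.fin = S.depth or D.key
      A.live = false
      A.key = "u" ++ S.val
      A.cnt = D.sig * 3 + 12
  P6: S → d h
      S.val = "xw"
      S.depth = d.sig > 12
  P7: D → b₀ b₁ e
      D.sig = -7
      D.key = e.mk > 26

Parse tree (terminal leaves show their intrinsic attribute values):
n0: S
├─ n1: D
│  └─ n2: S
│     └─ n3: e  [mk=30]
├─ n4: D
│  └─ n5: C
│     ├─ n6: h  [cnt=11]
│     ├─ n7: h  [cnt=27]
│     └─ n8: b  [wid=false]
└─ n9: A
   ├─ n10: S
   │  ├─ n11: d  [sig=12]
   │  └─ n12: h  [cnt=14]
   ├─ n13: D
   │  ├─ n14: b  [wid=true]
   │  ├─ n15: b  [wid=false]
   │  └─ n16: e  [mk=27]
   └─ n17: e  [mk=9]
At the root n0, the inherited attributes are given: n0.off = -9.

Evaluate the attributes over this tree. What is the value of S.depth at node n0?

false

1. n0.off = -9  [given at root]
2. n1.lim = true  [S.off > -10]
3. n2.off = 25  [25]
4. n3.mk = 30  [terminal]
5. n2.val = "nu"  ["nu"]
6. n2.depth = true  [S.off > 24]
7. n1.sig = 7  [len(S.val) + 5]
8. n1.key = true  [true]
9. n4.lim = true  [D₀.sig == 7]
10. n6.cnt = 11  [terminal]
11. n7.cnt = 27  [terminal]
12. n8.wid = false  [terminal]
13. n5.acc = -1  [h₁.cnt - 28]
14. n5.key = 16  [h₀.cnt + h₁.cnt - 22]
15. n4.sig = -4  [C.key - 20]
16. n4.key = true  [C.acc == -1]
17. n10.off = 10  [10]
18. n11.sig = 12  [terminal]
19. n12.cnt = 14  [terminal]
20. n10.val = "xw"  ["xw"]
21. n10.depth = false  [d.sig > 12]
22. n13.lim = false  [S.depth == true]
23. n14.wid = true  [terminal]
24. n15.wid = false  [terminal]
25. n16.mk = 27  [terminal]
26. n13.sig = -7  [-7]
27. n13.key = true  [e.mk > 26]
28. n17.mk = 9  [terminal]
29. n9.fin = true  [S.depth or D.key]
30. n9.live = false  [false]
31. n9.key = "uxw"  ["u" ++ S.val]
32. n9.cnt = -9  [D.sig * 3 + 12]
33. n0.val = "uxwq"  [A.key ++ "q"]
34. n0.depth = false  [A.fin == false]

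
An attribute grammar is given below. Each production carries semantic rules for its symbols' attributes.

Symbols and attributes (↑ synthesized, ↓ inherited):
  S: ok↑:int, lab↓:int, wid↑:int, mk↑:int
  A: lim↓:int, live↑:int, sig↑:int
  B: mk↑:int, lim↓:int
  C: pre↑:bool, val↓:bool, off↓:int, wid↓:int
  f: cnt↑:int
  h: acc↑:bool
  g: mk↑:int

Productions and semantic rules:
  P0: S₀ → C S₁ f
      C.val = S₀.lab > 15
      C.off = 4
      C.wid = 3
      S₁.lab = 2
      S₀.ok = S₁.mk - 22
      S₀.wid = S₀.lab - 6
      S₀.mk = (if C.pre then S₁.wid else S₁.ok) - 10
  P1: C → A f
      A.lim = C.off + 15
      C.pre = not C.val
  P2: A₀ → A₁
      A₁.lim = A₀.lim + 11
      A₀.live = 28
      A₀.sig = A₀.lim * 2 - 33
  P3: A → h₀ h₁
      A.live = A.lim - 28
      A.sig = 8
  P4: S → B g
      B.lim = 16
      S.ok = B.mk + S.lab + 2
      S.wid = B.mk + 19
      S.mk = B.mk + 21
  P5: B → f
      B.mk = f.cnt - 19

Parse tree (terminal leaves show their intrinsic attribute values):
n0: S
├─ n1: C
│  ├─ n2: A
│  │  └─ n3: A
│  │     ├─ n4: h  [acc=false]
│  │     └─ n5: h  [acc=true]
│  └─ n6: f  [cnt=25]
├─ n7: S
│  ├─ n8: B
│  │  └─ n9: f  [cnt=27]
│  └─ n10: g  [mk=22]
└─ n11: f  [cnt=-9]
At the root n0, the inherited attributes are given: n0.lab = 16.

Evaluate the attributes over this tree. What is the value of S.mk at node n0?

2

1. n0.lab = 16  [given at root]
2. n1.val = true  [S₀.lab > 15]
3. n1.off = 4  [4]
4. n1.wid = 3  [3]
5. n2.lim = 19  [C.off + 15]
6. n3.lim = 30  [A₀.lim + 11]
7. n4.acc = false  [terminal]
8. n5.acc = true  [terminal]
9. n3.live = 2  [A.lim - 28]
10. n3.sig = 8  [8]
11. n2.live = 28  [28]
12. n2.sig = 5  [A₀.lim * 2 - 33]
13. n6.cnt = 25  [terminal]
14. n1.pre = false  [not C.val]
15. n7.lab = 2  [2]
16. n8.lim = 16  [16]
17. n9.cnt = 27  [terminal]
18. n8.mk = 8  [f.cnt - 19]
19. n10.mk = 22  [terminal]
20. n7.ok = 12  [B.mk + S.lab + 2]
21. n7.wid = 27  [B.mk + 19]
22. n7.mk = 29  [B.mk + 21]
23. n11.cnt = -9  [terminal]
24. n0.ok = 7  [S₁.mk - 22]
25. n0.wid = 10  [S₀.lab - 6]
26. n0.mk = 2  [(if C.pre then S₁.wid else S₁.ok) - 10]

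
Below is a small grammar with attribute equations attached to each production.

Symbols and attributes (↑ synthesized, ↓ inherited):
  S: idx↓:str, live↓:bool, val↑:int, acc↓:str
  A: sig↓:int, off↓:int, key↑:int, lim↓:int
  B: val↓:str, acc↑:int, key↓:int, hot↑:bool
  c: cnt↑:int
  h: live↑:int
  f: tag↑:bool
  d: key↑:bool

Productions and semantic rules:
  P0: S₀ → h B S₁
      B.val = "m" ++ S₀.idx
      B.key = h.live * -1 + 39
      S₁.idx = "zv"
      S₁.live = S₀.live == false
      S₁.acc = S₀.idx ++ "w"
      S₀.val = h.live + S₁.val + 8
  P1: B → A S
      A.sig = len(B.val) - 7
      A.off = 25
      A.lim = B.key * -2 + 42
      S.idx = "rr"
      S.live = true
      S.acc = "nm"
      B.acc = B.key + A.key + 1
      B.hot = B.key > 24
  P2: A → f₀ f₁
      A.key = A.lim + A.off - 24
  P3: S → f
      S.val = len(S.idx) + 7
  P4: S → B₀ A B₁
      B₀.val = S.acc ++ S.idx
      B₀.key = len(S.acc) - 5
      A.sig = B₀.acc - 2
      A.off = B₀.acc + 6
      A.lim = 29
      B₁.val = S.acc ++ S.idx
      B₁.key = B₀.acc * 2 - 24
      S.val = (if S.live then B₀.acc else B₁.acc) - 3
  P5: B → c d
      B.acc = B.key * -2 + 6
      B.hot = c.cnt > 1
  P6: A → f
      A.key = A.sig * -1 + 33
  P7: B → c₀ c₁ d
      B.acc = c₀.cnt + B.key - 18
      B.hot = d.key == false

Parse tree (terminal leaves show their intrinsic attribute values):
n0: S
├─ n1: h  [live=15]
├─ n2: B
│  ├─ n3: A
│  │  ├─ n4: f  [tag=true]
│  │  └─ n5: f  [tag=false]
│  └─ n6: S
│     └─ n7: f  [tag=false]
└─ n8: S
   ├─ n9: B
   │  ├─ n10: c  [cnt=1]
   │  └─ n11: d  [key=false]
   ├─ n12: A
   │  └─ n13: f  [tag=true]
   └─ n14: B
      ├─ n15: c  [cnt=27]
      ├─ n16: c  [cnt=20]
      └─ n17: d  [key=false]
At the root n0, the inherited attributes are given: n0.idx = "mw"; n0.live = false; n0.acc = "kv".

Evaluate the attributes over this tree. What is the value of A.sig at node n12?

1. n0.idx = "mw"  [given at root]
2. n0.live = false  [given at root]
3. n0.acc = "kv"  [given at root]
4. n1.live = 15  [terminal]
5. n2.val = "mmw"  ["m" ++ S₀.idx]
6. n2.key = 24  [h.live * -1 + 39]
7. n3.sig = -4  [len(B.val) - 7]
8. n3.off = 25  [25]
9. n3.lim = -6  [B.key * -2 + 42]
10. n4.tag = true  [terminal]
11. n5.tag = false  [terminal]
12. n3.key = -5  [A.lim + A.off - 24]
13. n6.idx = "rr"  ["rr"]
14. n6.live = true  [true]
15. n6.acc = "nm"  ["nm"]
16. n7.tag = false  [terminal]
17. n6.val = 9  [len(S.idx) + 7]
18. n2.acc = 20  [B.key + A.key + 1]
19. n2.hot = false  [B.key > 24]
20. n8.idx = "zv"  ["zv"]
21. n8.live = true  [S₀.live == false]
22. n8.acc = "mww"  [S₀.idx ++ "w"]
23. n9.val = "mwwzv"  [S.acc ++ S.idx]
24. n9.key = -2  [len(S.acc) - 5]
25. n10.cnt = 1  [terminal]
26. n11.key = false  [terminal]
27. n9.acc = 10  [B.key * -2 + 6]
28. n9.hot = false  [c.cnt > 1]
29. n12.sig = 8  [B₀.acc - 2]
30. n12.off = 16  [B₀.acc + 6]
31. n12.lim = 29  [29]
32. n13.tag = true  [terminal]
33. n12.key = 25  [A.sig * -1 + 33]
34. n14.val = "mwwzv"  [S.acc ++ S.idx]
35. n14.key = -4  [B₀.acc * 2 - 24]
36. n15.cnt = 27  [terminal]
37. n16.cnt = 20  [terminal]
38. n17.key = false  [terminal]
39. n14.acc = 5  [c₀.cnt + B.key - 18]
40. n14.hot = true  [d.key == false]
41. n8.val = 7  [(if S.live then B₀.acc else B₁.acc) - 3]
42. n0.val = 30  [h.live + S₁.val + 8]

8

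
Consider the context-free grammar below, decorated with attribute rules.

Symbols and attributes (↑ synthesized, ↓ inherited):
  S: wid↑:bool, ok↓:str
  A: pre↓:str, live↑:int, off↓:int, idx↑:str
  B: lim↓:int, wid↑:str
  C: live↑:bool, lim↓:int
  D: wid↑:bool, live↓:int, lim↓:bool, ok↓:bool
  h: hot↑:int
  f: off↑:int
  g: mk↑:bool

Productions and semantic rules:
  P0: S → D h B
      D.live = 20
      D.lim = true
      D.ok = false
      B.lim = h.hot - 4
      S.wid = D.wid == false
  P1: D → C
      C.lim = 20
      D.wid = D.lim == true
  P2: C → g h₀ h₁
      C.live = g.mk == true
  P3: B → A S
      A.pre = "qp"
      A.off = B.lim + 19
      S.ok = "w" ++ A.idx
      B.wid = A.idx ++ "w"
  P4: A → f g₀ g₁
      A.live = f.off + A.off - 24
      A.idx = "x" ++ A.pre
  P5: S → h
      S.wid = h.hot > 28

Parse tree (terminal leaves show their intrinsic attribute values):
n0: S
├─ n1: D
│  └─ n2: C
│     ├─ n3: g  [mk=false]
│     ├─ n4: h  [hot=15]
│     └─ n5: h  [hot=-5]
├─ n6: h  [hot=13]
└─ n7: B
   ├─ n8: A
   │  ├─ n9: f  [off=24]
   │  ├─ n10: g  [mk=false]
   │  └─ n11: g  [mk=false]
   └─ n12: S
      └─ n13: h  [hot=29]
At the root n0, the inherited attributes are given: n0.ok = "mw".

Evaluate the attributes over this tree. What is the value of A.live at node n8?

28

1. n0.ok = "mw"  [given at root]
2. n1.live = 20  [20]
3. n1.lim = true  [true]
4. n1.ok = false  [false]
5. n2.lim = 20  [20]
6. n3.mk = false  [terminal]
7. n4.hot = 15  [terminal]
8. n5.hot = -5  [terminal]
9. n2.live = false  [g.mk == true]
10. n1.wid = true  [D.lim == true]
11. n6.hot = 13  [terminal]
12. n7.lim = 9  [h.hot - 4]
13. n8.pre = "qp"  ["qp"]
14. n8.off = 28  [B.lim + 19]
15. n9.off = 24  [terminal]
16. n10.mk = false  [terminal]
17. n11.mk = false  [terminal]
18. n8.live = 28  [f.off + A.off - 24]
19. n8.idx = "xqp"  ["x" ++ A.pre]
20. n12.ok = "wxqp"  ["w" ++ A.idx]
21. n13.hot = 29  [terminal]
22. n12.wid = true  [h.hot > 28]
23. n7.wid = "xqpw"  [A.idx ++ "w"]
24. n0.wid = false  [D.wid == false]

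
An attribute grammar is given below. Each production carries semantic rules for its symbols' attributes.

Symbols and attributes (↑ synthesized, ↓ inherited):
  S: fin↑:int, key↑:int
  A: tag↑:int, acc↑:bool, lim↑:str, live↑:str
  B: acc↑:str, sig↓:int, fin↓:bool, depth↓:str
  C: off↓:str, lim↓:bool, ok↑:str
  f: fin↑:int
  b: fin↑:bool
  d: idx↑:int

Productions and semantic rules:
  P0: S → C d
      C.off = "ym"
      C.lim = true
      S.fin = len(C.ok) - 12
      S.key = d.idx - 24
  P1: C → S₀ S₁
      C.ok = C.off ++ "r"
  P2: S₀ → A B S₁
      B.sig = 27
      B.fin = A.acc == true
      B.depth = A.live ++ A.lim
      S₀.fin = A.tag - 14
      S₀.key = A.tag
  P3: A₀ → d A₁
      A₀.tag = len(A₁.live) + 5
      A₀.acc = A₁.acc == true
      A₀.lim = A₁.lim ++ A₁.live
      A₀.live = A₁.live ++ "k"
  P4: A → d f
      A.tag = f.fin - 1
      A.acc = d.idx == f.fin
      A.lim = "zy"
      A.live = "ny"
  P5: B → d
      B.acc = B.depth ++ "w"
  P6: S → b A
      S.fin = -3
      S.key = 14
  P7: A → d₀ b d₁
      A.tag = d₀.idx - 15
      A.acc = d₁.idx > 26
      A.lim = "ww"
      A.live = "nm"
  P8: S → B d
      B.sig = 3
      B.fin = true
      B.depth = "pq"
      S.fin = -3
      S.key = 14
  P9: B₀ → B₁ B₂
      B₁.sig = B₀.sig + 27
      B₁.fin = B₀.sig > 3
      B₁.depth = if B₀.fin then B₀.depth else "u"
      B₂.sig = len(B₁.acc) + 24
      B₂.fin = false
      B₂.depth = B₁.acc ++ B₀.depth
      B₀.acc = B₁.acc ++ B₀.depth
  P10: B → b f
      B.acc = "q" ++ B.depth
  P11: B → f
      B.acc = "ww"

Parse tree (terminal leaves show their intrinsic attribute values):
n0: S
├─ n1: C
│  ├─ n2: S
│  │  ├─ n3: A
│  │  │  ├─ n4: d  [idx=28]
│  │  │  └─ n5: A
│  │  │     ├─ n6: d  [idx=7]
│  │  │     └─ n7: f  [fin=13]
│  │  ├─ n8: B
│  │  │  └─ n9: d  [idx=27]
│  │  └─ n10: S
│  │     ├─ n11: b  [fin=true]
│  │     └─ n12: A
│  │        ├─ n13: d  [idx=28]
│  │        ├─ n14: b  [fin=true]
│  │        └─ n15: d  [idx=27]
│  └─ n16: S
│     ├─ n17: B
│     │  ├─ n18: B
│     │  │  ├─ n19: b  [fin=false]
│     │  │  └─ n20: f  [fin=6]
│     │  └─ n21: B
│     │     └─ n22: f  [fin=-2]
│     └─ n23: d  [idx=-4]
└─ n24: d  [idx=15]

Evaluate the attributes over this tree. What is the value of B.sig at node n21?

27

1. n1.off = "ym"  ["ym"]
2. n1.lim = true  [true]
3. n4.idx = 28  [terminal]
4. n6.idx = 7  [terminal]
5. n7.fin = 13  [terminal]
6. n5.tag = 12  [f.fin - 1]
7. n5.acc = false  [d.idx == f.fin]
8. n5.lim = "zy"  ["zy"]
9. n5.live = "ny"  ["ny"]
10. n3.tag = 7  [len(A₁.live) + 5]
11. n3.acc = false  [A₁.acc == true]
12. n3.lim = "zyny"  [A₁.lim ++ A₁.live]
13. n3.live = "nyk"  [A₁.live ++ "k"]
14. n8.sig = 27  [27]
15. n8.fin = false  [A.acc == true]
16. n8.depth = "nykzyny"  [A.live ++ A.lim]
17. n9.idx = 27  [terminal]
18. n8.acc = "nykzynyw"  [B.depth ++ "w"]
19. n11.fin = true  [terminal]
20. n13.idx = 28  [terminal]
21. n14.fin = true  [terminal]
22. n15.idx = 27  [terminal]
23. n12.tag = 13  [d₀.idx - 15]
24. n12.acc = true  [d₁.idx > 26]
25. n12.lim = "ww"  ["ww"]
26. n12.live = "nm"  ["nm"]
27. n10.fin = -3  [-3]
28. n10.key = 14  [14]
29. n2.fin = -7  [A.tag - 14]
30. n2.key = 7  [A.tag]
31. n17.sig = 3  [3]
32. n17.fin = true  [true]
33. n17.depth = "pq"  ["pq"]
34. n18.sig = 30  [B₀.sig + 27]
35. n18.fin = false  [B₀.sig > 3]
36. n18.depth = "pq"  [if B₀.fin then B₀.depth else "u"]
37. n19.fin = false  [terminal]
38. n20.fin = 6  [terminal]
39. n18.acc = "qpq"  ["q" ++ B.depth]
40. n21.sig = 27  [len(B₁.acc) + 24]
41. n21.fin = false  [false]
42. n21.depth = "qpqpq"  [B₁.acc ++ B₀.depth]
43. n22.fin = -2  [terminal]
44. n21.acc = "ww"  ["ww"]
45. n17.acc = "qpqpq"  [B₁.acc ++ B₀.depth]
46. n23.idx = -4  [terminal]
47. n16.fin = -3  [-3]
48. n16.key = 14  [14]
49. n1.ok = "ymr"  [C.off ++ "r"]
50. n24.idx = 15  [terminal]
51. n0.fin = -9  [len(C.ok) - 12]
52. n0.key = -9  [d.idx - 24]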